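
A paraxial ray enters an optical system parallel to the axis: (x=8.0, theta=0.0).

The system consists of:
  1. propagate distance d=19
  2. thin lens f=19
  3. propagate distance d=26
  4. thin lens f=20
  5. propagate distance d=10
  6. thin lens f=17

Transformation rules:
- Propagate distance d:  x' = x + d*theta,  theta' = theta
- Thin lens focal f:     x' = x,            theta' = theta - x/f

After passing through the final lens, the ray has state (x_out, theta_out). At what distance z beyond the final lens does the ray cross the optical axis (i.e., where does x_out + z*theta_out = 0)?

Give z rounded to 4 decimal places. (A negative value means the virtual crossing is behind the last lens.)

Answer: 93.6735

Derivation:
Initial: x=8.0000 theta=0.0000
After 1 (propagate distance d=19): x=8.0000 theta=0.0000
After 2 (thin lens f=19): x=8.0000 theta=-8/19 (≈-0.4211)
After 3 (propagate distance d=26): x=-56/19 (≈-2.9474) theta=-8/19 (≈-0.4211)
After 4 (thin lens f=20): x=-56/19 (≈-2.9474) theta=-26/95 (≈-0.2737)
After 5 (propagate distance d=10): x=-108/19 (≈-5.6842) theta=-26/95 (≈-0.2737)
After 6 (thin lens f=17): x=-108/19 (≈-5.6842) theta=98/1615 (≈0.0607)
z_focus = -x_out/theta_out = -(-108/19)/(98/1615) = 4590/49 ≈ 93.6735
Rounded to 4 decimal places: z = 93.6735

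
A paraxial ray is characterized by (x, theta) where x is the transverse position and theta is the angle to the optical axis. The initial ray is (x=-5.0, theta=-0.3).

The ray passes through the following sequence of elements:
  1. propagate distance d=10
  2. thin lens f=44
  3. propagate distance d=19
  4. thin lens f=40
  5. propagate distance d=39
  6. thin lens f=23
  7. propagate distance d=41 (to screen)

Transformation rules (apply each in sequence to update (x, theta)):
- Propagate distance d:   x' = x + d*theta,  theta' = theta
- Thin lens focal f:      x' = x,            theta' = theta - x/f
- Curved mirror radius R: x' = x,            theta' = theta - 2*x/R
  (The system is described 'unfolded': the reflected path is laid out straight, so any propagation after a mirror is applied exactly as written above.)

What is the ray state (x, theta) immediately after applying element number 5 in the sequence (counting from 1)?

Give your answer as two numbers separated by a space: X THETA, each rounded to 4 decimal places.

Answer: -4.8652 0.1380

Derivation:
Initial: x=-5.0000 theta=-0.3000
After 1 (propagate distance d=10): x=-8.0000 theta=-0.3000
After 2 (thin lens f=44): x=-8.0000 theta=-13/110 (≈-0.1182)
After 3 (propagate distance d=19): x=-1127/110 (≈-10.2455) theta=-13/110 (≈-0.1182)
After 4 (thin lens f=40): x=-1127/110 (≈-10.2455) theta=607/4400 (≈0.1380)
After 5 (propagate distance d=39): x=-21407/4400 (≈-4.8652) theta=607/4400 (≈0.1380)
Rounded to 4 decimal places: x = -4.8652, theta = 0.1380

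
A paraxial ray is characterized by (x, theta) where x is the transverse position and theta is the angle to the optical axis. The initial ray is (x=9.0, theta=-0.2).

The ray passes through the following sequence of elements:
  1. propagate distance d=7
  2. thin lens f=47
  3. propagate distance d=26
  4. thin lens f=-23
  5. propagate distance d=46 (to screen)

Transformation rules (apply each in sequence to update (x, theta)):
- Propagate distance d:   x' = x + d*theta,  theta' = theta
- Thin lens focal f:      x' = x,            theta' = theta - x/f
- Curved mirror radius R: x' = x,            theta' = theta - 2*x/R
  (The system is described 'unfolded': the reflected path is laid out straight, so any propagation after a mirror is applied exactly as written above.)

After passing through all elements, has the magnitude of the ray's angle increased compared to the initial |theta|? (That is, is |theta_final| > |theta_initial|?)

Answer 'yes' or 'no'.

Answer: yes

Derivation:
Initial: x=9.0000 theta=-0.2000
After 1 (propagate distance d=7): x=7.6000 theta=-0.2000
After 2 (thin lens f=47): x=7.6000 theta=-17/47 (≈-0.3617)
After 3 (propagate distance d=26): x=-424/235 (≈-1.8043) theta=-17/47 (≈-0.3617)
After 4 (thin lens f=-23): x=-424/235 (≈-1.8043) theta=-2379/5405 (≈-0.4401)
After 5 (propagate distance d=46 (to screen)): x=-5182/235 (≈-22.0511) theta=-2379/5405 (≈-0.4401)
|theta_initial|=0.2000 |theta_final|=2379/5405 (≈0.4401) -> increased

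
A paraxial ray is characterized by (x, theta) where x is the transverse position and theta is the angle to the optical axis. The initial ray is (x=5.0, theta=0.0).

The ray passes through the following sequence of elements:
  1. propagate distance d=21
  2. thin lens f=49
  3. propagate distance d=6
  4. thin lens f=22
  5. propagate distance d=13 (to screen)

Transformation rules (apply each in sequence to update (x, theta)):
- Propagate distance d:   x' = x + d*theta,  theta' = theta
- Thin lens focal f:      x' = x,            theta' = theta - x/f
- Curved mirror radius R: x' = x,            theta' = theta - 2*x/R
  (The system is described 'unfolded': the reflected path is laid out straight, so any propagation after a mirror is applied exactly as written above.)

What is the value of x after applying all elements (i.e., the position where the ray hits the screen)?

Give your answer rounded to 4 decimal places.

Initial: x=5.0000 theta=0.0000
After 1 (propagate distance d=21): x=5.0000 theta=0.0000
After 2 (thin lens f=49): x=5.0000 theta=-5/49 (≈-0.1020)
After 3 (propagate distance d=6): x=215/49 (≈4.3878) theta=-5/49 (≈-0.1020)
After 4 (thin lens f=22): x=215/49 (≈4.3878) theta=-325/1078 (≈-0.3015)
After 5 (propagate distance d=13 (to screen)): x=505/1078 (≈0.4685) theta=-325/1078 (≈-0.3015)
Rounded to 4 decimal places: x = 0.4685

Answer: 0.4685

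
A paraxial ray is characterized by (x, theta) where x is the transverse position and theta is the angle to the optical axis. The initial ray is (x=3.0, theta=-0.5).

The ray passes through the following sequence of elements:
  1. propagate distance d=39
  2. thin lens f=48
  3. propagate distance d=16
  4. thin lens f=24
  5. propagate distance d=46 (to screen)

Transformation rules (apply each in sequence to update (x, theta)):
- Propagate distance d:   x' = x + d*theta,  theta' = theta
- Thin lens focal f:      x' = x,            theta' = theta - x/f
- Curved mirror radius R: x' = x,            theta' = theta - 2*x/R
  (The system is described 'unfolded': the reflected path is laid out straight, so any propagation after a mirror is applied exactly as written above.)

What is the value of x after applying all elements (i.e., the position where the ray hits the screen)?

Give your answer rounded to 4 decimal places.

Initial: x=3.0000 theta=-0.5000
After 1 (propagate distance d=39): x=-16.5000 theta=-0.5000
After 2 (thin lens f=48): x=-16.5000 theta=-5/32 (≈-0.1563)
After 3 (propagate distance d=16): x=-19.0000 theta=-5/32 (≈-0.1563)
After 4 (thin lens f=24): x=-19.0000 theta=61/96 (≈0.6354)
After 5 (propagate distance d=46 (to screen)): x=491/48 (≈10.2292) theta=61/96 (≈0.6354)
Rounded to 4 decimal places: x = 10.2292

Answer: 10.2292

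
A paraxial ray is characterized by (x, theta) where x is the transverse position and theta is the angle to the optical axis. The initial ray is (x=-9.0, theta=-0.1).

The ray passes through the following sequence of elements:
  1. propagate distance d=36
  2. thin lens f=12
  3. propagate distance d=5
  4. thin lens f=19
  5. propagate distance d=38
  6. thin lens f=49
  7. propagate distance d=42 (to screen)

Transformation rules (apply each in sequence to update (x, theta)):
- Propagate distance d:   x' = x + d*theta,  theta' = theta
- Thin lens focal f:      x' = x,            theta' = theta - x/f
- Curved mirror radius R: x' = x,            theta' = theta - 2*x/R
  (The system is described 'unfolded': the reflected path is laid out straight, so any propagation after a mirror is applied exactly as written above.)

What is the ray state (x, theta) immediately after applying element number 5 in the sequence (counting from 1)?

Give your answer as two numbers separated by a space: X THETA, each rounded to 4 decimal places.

Initial: x=-9.0000 theta=-0.1000
After 1 (propagate distance d=36): x=-12.6000 theta=-0.1000
After 2 (thin lens f=12): x=-12.6000 theta=0.9500
After 3 (propagate distance d=5): x=-7.8500 theta=0.9500
After 4 (thin lens f=19): x=-7.8500 theta=259/190 (≈1.3632)
After 5 (propagate distance d=38): x=43.9500 theta=259/190 (≈1.3632)
Rounded to 4 decimal places: x = 43.9500, theta = 1.3632

Answer: 43.9500 1.3632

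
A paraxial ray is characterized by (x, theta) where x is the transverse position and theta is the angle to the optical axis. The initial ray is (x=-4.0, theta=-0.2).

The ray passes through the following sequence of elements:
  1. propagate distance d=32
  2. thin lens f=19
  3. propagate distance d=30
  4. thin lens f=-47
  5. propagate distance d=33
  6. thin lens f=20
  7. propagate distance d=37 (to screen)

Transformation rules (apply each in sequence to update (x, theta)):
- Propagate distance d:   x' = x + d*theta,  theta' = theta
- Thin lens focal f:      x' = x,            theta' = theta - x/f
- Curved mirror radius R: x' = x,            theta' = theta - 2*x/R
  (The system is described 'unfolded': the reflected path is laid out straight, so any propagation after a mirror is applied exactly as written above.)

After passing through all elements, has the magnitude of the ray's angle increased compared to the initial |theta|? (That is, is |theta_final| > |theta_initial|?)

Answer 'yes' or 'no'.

Answer: yes

Derivation:
Initial: x=-4.0000 theta=-0.2000
After 1 (propagate distance d=32): x=-10.4000 theta=-0.2000
After 2 (thin lens f=19): x=-10.4000 theta=33/95 (≈0.3474)
After 3 (propagate distance d=30): x=2/95 (≈0.0211) theta=33/95 (≈0.3474)
After 4 (thin lens f=-47): x=2/95 (≈0.0211) theta=1553/4465 (≈0.3478)
After 5 (propagate distance d=33): x=51343/4465 (≈11.4990) theta=1553/4465 (≈0.3478)
After 6 (thin lens f=20): x=51343/4465 (≈11.4990) theta=-20283/89300 (≈-0.2271)
After 7 (propagate distance d=37 (to screen)): x=276389/89300 (≈3.0951) theta=-20283/89300 (≈-0.2271)
|theta_initial|=0.2000 |theta_final|=20283/89300 (≈0.2271) -> increased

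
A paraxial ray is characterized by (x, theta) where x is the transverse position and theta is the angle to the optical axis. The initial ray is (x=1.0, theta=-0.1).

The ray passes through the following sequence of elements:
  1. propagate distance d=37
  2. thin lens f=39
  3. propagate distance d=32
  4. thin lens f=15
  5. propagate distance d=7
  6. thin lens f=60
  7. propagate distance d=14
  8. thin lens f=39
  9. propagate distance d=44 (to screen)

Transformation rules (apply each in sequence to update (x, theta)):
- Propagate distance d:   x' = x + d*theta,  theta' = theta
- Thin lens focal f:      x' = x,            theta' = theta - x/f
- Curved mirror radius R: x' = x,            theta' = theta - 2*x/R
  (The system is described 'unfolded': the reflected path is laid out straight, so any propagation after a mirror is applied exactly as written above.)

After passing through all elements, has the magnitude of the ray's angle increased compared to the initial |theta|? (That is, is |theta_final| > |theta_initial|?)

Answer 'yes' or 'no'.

Initial: x=1.0000 theta=-0.1000
After 1 (propagate distance d=37): x=-2.7000 theta=-0.1000
After 2 (thin lens f=39): x=-2.7000 theta=-2/65 (≈-0.0308)
After 3 (propagate distance d=32): x=-479/130 (≈-3.6846) theta=-2/65 (≈-0.0308)
After 4 (thin lens f=15): x=-479/130 (≈-3.6846) theta=419/1950 (≈0.2149)
After 5 (propagate distance d=7): x=-2126/975 (≈-2.1805) theta=419/1950 (≈0.2149)
After 6 (thin lens f=60): x=-2126/975 (≈-2.1805) theta=3674/14625 (≈0.2512)
After 7 (propagate distance d=14): x=19546/14625 (≈1.3365) theta=3674/14625 (≈0.2512)
After 8 (thin lens f=39): x=19546/14625 (≈1.3365) theta=24748/114075 (≈0.2169)
After 9 (propagate distance d=44 (to screen)): x=6206854/570375 (≈10.8821) theta=24748/114075 (≈0.2169)
|theta_initial|=0.1000 |theta_final|=24748/114075 (≈0.2169) -> increased

Answer: yes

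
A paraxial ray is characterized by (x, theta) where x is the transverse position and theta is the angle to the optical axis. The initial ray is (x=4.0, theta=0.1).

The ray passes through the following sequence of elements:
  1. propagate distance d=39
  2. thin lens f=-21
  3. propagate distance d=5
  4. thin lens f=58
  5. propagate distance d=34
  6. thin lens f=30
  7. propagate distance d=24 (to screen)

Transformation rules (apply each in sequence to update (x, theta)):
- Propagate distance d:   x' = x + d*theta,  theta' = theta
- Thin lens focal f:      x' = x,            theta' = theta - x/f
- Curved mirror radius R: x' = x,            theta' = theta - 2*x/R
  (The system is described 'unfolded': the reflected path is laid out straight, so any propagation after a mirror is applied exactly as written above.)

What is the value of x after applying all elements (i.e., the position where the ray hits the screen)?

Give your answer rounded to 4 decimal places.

Answer: 11.2633

Derivation:
Initial: x=4.0000 theta=0.1000
After 1 (propagate distance d=39): x=7.9000 theta=0.1000
After 2 (thin lens f=-21): x=7.9000 theta=10/21 (≈0.4762)
After 3 (propagate distance d=5): x=2159/210 (≈10.2810) theta=10/21 (≈0.4762)
After 4 (thin lens f=58): x=2159/210 (≈10.2810) theta=3641/12180 (≈0.2989)
After 5 (propagate distance d=34): x=62254/3045 (≈20.4447) theta=3641/12180 (≈0.2989)
After 6 (thin lens f=30): x=62254/3045 (≈20.4447) theta=-69893/182700 (≈-0.3826)
After 7 (propagate distance d=24 (to screen)): x=171484/15225 (≈11.2633) theta=-69893/182700 (≈-0.3826)
Rounded to 4 decimal places: x = 11.2633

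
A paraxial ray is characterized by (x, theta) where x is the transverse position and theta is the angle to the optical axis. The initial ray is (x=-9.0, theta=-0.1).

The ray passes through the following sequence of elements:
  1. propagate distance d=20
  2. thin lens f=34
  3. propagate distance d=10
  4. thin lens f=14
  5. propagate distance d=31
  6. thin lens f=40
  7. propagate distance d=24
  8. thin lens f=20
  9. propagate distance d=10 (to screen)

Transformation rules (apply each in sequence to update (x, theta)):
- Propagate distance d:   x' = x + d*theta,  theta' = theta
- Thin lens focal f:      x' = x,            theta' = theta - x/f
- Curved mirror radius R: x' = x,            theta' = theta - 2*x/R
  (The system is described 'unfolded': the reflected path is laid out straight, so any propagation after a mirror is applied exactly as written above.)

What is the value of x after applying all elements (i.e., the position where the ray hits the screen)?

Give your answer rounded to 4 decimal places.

Answer: 17.8121

Derivation:
Initial: x=-9.0000 theta=-0.1000
After 1 (propagate distance d=20): x=-11.0000 theta=-0.1000
After 2 (thin lens f=34): x=-11.0000 theta=19/85 (≈0.2235)
After 3 (propagate distance d=10): x=-149/17 (≈-8.7647) theta=19/85 (≈0.2235)
After 4 (thin lens f=14): x=-149/17 (≈-8.7647) theta=1011/1190 (≈0.8496)
After 5 (propagate distance d=31): x=20911/1190 (≈17.5723) theta=1011/1190 (≈0.8496)
After 6 (thin lens f=40): x=20911/1190 (≈17.5723) theta=19529/47600 (≈0.4103)
After 7 (propagate distance d=24): x=11653/425 (≈27.4188) theta=19529/47600 (≈0.4103)
After 8 (thin lens f=20): x=11653/425 (≈27.4188) theta=-228639/238000 (≈-0.9607)
After 9 (propagate distance d=10 (to screen)): x=24937/1400 (≈17.8121) theta=-228639/238000 (≈-0.9607)
Rounded to 4 decimal places: x = 17.8121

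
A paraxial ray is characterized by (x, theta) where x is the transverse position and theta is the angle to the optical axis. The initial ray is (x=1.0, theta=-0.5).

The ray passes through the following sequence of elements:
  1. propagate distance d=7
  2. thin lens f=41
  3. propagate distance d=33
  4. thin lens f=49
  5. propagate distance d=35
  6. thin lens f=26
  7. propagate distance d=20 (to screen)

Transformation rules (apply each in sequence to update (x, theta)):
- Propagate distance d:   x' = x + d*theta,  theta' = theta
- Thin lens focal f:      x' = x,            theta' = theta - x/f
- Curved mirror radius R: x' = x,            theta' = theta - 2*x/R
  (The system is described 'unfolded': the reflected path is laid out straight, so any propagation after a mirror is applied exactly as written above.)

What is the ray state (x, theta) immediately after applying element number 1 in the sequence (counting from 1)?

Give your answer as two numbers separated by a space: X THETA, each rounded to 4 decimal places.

Initial: x=1.0000 theta=-0.5000
After 1 (propagate distance d=7): x=-2.5000 theta=-0.5000
Rounded to 4 decimal places: x = -2.5000, theta = -0.5000

Answer: -2.5000 -0.5000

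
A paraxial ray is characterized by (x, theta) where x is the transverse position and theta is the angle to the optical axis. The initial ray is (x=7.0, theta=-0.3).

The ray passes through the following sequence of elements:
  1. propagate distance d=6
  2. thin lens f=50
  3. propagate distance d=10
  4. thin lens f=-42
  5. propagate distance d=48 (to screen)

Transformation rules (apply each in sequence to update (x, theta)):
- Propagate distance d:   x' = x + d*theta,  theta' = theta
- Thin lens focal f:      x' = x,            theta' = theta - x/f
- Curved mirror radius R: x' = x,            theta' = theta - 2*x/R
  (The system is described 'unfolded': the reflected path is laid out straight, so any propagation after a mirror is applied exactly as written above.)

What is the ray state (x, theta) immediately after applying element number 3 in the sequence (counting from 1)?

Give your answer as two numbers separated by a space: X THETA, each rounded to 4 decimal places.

Answer: 1.1600 -0.4040

Derivation:
Initial: x=7.0000 theta=-0.3000
After 1 (propagate distance d=6): x=5.2000 theta=-0.3000
After 2 (thin lens f=50): x=5.2000 theta=-0.4040
After 3 (propagate distance d=10): x=1.1600 theta=-0.4040
Rounded to 4 decimal places: x = 1.1600, theta = -0.4040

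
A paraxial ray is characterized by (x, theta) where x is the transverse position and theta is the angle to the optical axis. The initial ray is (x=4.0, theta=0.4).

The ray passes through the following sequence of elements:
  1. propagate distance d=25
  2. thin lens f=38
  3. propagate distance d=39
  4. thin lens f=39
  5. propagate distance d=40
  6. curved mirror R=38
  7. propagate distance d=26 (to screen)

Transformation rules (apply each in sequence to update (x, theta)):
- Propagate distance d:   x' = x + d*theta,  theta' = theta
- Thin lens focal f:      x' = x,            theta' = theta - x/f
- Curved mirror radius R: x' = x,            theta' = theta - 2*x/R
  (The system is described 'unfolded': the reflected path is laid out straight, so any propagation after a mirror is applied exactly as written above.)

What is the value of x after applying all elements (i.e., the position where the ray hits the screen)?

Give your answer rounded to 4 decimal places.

Answer: -9.6548

Derivation:
Initial: x=4.0000 theta=0.4000
After 1 (propagate distance d=25): x=14.0000 theta=0.4000
After 2 (thin lens f=38): x=14.0000 theta=3/95 (≈0.0316)
After 3 (propagate distance d=39): x=1447/95 (≈15.2316) theta=3/95 (≈0.0316)
After 4 (thin lens f=39): x=1447/95 (≈15.2316) theta=-14/39 (≈-0.3590)
After 5 (propagate distance d=40): x=3233/3705 (≈0.8726) theta=-14/39 (≈-0.3590)
After 6 (curved mirror R=38): x=3233/3705 (≈0.8726) theta=-9501/23465 (≈-0.4049)
After 7 (propagate distance d=26 (to screen)): x=-679651/70395 (≈-9.6548) theta=-9501/23465 (≈-0.4049)
Rounded to 4 decimal places: x = -9.6548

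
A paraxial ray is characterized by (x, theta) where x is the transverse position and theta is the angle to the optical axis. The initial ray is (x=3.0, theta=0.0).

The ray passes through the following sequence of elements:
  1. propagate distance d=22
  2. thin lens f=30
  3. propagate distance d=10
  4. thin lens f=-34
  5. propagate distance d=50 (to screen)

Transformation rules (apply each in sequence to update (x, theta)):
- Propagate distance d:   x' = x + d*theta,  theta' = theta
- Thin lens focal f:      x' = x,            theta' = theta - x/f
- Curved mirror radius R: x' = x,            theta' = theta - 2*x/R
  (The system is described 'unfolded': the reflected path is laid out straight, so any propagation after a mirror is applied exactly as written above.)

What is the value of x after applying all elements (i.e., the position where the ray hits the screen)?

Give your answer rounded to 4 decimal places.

Initial: x=3.0000 theta=0.0000
After 1 (propagate distance d=22): x=3.0000 theta=0.0000
After 2 (thin lens f=30): x=3.0000 theta=-0.1000
After 3 (propagate distance d=10): x=2.0000 theta=-0.1000
After 4 (thin lens f=-34): x=2.0000 theta=-7/170 (≈-0.0412)
After 5 (propagate distance d=50 (to screen)): x=-1/17 (≈-0.0588) theta=-7/170 (≈-0.0412)
Rounded to 4 decimal places: x = -0.0588

Answer: -0.0588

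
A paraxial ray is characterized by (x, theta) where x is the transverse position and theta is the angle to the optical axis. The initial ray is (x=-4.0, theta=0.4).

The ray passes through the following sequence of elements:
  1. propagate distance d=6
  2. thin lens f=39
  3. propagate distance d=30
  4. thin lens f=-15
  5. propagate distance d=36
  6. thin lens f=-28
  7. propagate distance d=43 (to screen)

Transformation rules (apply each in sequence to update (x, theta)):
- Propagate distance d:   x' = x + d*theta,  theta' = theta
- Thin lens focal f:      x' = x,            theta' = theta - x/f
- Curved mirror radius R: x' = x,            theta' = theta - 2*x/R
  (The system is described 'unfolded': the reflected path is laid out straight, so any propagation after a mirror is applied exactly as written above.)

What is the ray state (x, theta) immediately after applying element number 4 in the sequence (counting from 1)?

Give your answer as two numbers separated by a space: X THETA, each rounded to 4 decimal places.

Answer: 11.6308 1.2164

Derivation:
Initial: x=-4.0000 theta=0.4000
After 1 (propagate distance d=6): x=-1.6000 theta=0.4000
After 2 (thin lens f=39): x=-1.6000 theta=86/195 (≈0.4410)
After 3 (propagate distance d=30): x=756/65 (≈11.6308) theta=86/195 (≈0.4410)
After 4 (thin lens f=-15): x=756/65 (≈11.6308) theta=1186/975 (≈1.2164)
Rounded to 4 decimal places: x = 11.6308, theta = 1.2164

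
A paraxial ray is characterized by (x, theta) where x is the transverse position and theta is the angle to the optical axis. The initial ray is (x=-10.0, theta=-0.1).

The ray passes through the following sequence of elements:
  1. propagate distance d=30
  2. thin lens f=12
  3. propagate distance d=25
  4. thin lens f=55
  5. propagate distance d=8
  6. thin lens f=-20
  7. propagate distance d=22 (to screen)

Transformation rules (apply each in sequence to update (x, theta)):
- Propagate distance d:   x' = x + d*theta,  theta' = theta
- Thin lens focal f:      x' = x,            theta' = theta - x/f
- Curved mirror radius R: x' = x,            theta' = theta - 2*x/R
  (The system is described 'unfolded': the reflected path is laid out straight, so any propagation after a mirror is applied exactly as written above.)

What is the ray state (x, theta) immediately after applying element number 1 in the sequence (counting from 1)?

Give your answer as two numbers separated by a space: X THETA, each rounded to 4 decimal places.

Initial: x=-10.0000 theta=-0.1000
After 1 (propagate distance d=30): x=-13.0000 theta=-0.1000
Rounded to 4 decimal places: x = -13.0000, theta = -0.1000

Answer: -13.0000 -0.1000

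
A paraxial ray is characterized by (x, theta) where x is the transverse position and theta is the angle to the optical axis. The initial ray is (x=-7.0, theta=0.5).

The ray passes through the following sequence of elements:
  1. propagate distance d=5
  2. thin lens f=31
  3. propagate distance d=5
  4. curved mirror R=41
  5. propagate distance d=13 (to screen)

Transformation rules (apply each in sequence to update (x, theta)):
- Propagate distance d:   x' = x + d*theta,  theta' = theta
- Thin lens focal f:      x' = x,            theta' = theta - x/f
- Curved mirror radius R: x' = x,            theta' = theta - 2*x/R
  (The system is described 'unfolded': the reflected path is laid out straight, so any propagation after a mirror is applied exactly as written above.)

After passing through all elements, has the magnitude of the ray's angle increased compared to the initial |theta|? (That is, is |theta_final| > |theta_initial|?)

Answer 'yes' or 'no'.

Initial: x=-7.0000 theta=0.5000
After 1 (propagate distance d=5): x=-4.5000 theta=0.5000
After 2 (thin lens f=31): x=-4.5000 theta=20/31 (≈0.6452)
After 3 (propagate distance d=5): x=-79/62 (≈-1.2742) theta=20/31 (≈0.6452)
After 4 (curved mirror R=41): x=-79/62 (≈-1.2742) theta=29/41 (≈0.7073)
After 5 (propagate distance d=13 (to screen)): x=20135/2542 (≈7.9209) theta=29/41 (≈0.7073)
|theta_initial|=0.5000 |theta_final|=29/41 (≈0.7073) -> increased

Answer: yes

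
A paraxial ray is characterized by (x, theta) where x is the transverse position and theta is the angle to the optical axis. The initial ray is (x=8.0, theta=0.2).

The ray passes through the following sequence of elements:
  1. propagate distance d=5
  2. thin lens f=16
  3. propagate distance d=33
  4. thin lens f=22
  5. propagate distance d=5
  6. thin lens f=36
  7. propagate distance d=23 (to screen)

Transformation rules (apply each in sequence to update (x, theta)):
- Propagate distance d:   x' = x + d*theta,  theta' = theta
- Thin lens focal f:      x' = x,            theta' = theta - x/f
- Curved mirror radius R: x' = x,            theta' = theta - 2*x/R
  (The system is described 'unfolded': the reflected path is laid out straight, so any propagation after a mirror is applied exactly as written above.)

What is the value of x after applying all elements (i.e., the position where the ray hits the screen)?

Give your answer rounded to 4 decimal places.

Answer: -6.7215

Derivation:
Initial: x=8.0000 theta=0.2000
After 1 (propagate distance d=5): x=9.0000 theta=0.2000
After 2 (thin lens f=16): x=9.0000 theta=-0.3625
After 3 (propagate distance d=33): x=-2.9625 theta=-0.3625
After 4 (thin lens f=22): x=-2.9625 theta=-401/1760 (≈-0.2278)
After 5 (propagate distance d=5): x=-7219/1760 (≈-4.1017) theta=-401/1760 (≈-0.2278)
After 6 (thin lens f=36): x=-7219/1760 (≈-4.1017) theta=-7217/63360 (≈-0.1139)
After 7 (propagate distance d=23 (to screen)): x=-85175/12672 (≈-6.7215) theta=-7217/63360 (≈-0.1139)
Rounded to 4 decimal places: x = -6.7215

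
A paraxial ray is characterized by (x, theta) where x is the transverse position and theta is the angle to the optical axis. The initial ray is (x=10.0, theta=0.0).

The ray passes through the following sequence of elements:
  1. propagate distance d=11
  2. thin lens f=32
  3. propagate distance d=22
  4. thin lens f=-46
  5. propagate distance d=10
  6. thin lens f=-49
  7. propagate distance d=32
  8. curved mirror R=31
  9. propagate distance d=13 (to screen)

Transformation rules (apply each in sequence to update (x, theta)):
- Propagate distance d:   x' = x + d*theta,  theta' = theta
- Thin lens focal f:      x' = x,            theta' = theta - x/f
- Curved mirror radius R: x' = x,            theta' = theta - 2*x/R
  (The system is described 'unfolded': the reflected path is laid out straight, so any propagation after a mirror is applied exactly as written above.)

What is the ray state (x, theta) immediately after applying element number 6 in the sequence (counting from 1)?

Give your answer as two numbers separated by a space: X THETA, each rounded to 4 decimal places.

Answer: 0.6793 -0.2307

Derivation:
Initial: x=10.0000 theta=0.0000
After 1 (propagate distance d=11): x=10.0000 theta=0.0000
After 2 (thin lens f=32): x=10.0000 theta=-0.3125
After 3 (propagate distance d=22): x=3.1250 theta=-0.3125
After 4 (thin lens f=-46): x=3.1250 theta=-45/184 (≈-0.2446)
After 5 (propagate distance d=10): x=125/184 (≈0.6793) theta=-45/184 (≈-0.2446)
After 6 (thin lens f=-49): x=125/184 (≈0.6793) theta=-260/1127 (≈-0.2307)
Rounded to 4 decimal places: x = 0.6793, theta = -0.2307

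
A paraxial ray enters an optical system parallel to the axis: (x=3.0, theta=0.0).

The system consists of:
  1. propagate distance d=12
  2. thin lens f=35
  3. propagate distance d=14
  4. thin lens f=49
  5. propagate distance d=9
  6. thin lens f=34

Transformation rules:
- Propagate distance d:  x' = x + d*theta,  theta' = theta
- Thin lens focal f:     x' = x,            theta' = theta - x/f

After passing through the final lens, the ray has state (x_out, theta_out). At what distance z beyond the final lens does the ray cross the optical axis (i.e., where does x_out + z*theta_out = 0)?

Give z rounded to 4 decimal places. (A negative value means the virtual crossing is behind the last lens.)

Initial: x=3.0000 theta=0.0000
After 1 (propagate distance d=12): x=3.0000 theta=0.0000
After 2 (thin lens f=35): x=3.0000 theta=-3/35 (≈-0.0857)
After 3 (propagate distance d=14): x=1.8000 theta=-3/35 (≈-0.0857)
After 4 (thin lens f=49): x=1.8000 theta=-6/49 (≈-0.1224)
After 5 (propagate distance d=9): x=171/245 (≈0.6980) theta=-6/49 (≈-0.1224)
After 6 (thin lens f=34): x=171/245 (≈0.6980) theta=-1191/8330 (≈-0.1430)
z_focus = -x_out/theta_out = -(171/245)/(-1191/8330) = 1938/397 ≈ 4.8816
Rounded to 4 decimal places: z = 4.8816

Answer: 4.8816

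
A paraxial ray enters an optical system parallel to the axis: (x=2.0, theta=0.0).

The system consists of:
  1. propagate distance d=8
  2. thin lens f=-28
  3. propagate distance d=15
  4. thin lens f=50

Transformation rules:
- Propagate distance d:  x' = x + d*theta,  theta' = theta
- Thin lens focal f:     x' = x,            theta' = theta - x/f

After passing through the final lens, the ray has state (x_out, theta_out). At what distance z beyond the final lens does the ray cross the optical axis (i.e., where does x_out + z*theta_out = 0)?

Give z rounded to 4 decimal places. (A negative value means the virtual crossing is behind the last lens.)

Answer: -307.1429

Derivation:
Initial: x=2.0000 theta=0.0000
After 1 (propagate distance d=8): x=2.0000 theta=0.0000
After 2 (thin lens f=-28): x=2.0000 theta=1/14 (≈0.0714)
After 3 (propagate distance d=15): x=43/14 (≈3.0714) theta=1/14 (≈0.0714)
After 4 (thin lens f=50): x=43/14 (≈3.0714) theta=0.0100
z_focus = -x_out/theta_out = -(43/14)/(0.0100) = -2150/7 ≈ -307.1429
Rounded to 4 decimal places: z = -307.1429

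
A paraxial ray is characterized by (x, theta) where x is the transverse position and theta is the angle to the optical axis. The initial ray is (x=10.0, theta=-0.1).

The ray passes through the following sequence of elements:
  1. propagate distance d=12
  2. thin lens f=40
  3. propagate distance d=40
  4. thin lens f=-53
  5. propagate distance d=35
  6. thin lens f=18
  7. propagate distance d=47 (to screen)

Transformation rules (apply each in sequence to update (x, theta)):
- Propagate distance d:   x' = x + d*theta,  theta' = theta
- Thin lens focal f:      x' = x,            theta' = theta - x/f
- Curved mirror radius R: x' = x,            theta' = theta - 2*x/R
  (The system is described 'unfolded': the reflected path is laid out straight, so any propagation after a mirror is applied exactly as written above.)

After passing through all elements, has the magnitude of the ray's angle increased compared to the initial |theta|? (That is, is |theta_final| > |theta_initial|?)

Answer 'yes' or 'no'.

Answer: yes

Derivation:
Initial: x=10.0000 theta=-0.1000
After 1 (propagate distance d=12): x=8.8000 theta=-0.1000
After 2 (thin lens f=40): x=8.8000 theta=-0.3200
After 3 (propagate distance d=40): x=-4.0000 theta=-0.3200
After 4 (thin lens f=-53): x=-4.0000 theta=-524/1325 (≈-0.3955)
After 5 (propagate distance d=35): x=-4728/265 (≈-17.8415) theta=-524/1325 (≈-0.3955)
After 6 (thin lens f=18): x=-4728/265 (≈-17.8415) theta=2368/3975 (≈0.5957)
After 7 (propagate distance d=47 (to screen)): x=40376/3975 (≈10.1575) theta=2368/3975 (≈0.5957)
|theta_initial|=0.1000 |theta_final|=2368/3975 (≈0.5957) -> increased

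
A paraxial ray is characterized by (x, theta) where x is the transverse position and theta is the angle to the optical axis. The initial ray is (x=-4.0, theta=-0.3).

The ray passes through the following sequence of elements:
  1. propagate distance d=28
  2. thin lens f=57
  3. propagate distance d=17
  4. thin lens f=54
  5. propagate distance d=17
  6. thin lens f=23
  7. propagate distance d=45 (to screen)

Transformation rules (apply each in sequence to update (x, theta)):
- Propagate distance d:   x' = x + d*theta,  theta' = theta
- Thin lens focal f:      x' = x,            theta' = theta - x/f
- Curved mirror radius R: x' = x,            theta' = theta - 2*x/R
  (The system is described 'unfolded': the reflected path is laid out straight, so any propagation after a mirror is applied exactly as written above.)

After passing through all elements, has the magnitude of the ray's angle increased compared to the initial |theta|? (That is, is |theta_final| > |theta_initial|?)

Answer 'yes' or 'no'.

Initial: x=-4.0000 theta=-0.3000
After 1 (propagate distance d=28): x=-12.4000 theta=-0.3000
After 2 (thin lens f=57): x=-12.4000 theta=-47/570 (≈-0.0825)
After 3 (propagate distance d=17): x=-7867/570 (≈-13.8018) theta=-47/570 (≈-0.0825)
After 4 (thin lens f=54): x=-7867/570 (≈-13.8018) theta=5329/30780 (≈0.1731)
After 5 (propagate distance d=17): x=-66845/6156 (≈-10.8585) theta=5329/30780 (≈0.1731)
After 6 (thin lens f=23): x=-66845/6156 (≈-10.8585) theta=38066/58995 (≈0.6452)
After 7 (propagate distance d=45 (to screen)): x=2573693/141588 (≈18.1773) theta=38066/58995 (≈0.6452)
|theta_initial|=0.3000 |theta_final|=38066/58995 (≈0.6452) -> increased

Answer: yes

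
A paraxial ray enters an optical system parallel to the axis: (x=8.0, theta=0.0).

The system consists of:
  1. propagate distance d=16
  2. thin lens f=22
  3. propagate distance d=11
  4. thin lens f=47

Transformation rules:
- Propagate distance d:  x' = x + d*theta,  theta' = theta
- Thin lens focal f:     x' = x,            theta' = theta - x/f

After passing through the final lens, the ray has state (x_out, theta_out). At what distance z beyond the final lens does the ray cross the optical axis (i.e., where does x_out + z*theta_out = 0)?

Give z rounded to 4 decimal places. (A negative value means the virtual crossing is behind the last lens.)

Answer: 8.9138

Derivation:
Initial: x=8.0000 theta=0.0000
After 1 (propagate distance d=16): x=8.0000 theta=0.0000
After 2 (thin lens f=22): x=8.0000 theta=-4/11 (≈-0.3636)
After 3 (propagate distance d=11): x=4.0000 theta=-4/11 (≈-0.3636)
After 4 (thin lens f=47): x=4.0000 theta=-232/517 (≈-0.4487)
z_focus = -x_out/theta_out = -(4.0000)/(-232/517) = 517/58 ≈ 8.9138
Rounded to 4 decimal places: z = 8.9138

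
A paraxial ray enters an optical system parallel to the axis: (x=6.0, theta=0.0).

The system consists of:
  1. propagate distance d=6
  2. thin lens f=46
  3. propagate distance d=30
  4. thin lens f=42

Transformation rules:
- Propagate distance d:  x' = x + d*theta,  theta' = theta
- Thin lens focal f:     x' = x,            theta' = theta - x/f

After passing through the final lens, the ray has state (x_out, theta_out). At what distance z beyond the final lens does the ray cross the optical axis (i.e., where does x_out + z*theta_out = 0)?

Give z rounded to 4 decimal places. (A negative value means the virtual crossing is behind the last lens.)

Answer: 11.5862

Derivation:
Initial: x=6.0000 theta=0.0000
After 1 (propagate distance d=6): x=6.0000 theta=0.0000
After 2 (thin lens f=46): x=6.0000 theta=-3/23 (≈-0.1304)
After 3 (propagate distance d=30): x=48/23 (≈2.0870) theta=-3/23 (≈-0.1304)
After 4 (thin lens f=42): x=48/23 (≈2.0870) theta=-29/161 (≈-0.1801)
z_focus = -x_out/theta_out = -(48/23)/(-29/161) = 336/29 ≈ 11.5862
Rounded to 4 decimal places: z = 11.5862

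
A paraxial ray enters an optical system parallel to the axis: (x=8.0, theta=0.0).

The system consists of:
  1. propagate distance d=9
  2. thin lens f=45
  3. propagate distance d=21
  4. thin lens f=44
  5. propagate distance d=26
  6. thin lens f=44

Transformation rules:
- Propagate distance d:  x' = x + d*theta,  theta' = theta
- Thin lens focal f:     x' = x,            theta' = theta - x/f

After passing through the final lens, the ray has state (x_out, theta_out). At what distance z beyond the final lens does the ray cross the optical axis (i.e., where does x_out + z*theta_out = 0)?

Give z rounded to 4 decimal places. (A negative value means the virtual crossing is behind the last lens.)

Initial: x=8.0000 theta=0.0000
After 1 (propagate distance d=9): x=8.0000 theta=0.0000
After 2 (thin lens f=45): x=8.0000 theta=-8/45 (≈-0.1778)
After 3 (propagate distance d=21): x=64/15 (≈4.2667) theta=-8/45 (≈-0.1778)
After 4 (thin lens f=44): x=64/15 (≈4.2667) theta=-136/495 (≈-0.2747)
After 5 (propagate distance d=26): x=-1424/495 (≈-2.8768) theta=-136/495 (≈-0.2747)
After 6 (thin lens f=44): x=-1424/495 (≈-2.8768) theta=-76/363 (≈-0.2094)
z_focus = -x_out/theta_out = -(-1424/495)/(-76/363) = -3916/285 ≈ -13.7404
Rounded to 4 decimal places: z = -13.7404

Answer: -13.7404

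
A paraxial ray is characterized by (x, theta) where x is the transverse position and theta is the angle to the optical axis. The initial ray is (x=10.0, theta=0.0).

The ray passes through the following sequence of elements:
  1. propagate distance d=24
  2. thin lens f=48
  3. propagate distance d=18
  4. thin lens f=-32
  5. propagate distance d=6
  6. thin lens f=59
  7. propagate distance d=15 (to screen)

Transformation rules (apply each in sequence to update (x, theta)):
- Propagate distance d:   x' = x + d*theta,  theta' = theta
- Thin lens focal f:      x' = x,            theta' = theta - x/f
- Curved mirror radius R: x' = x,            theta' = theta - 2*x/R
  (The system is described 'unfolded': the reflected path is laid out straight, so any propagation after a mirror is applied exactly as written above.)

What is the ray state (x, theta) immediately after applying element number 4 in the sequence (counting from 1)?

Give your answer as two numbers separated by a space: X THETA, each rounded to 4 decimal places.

Answer: 6.2500 -0.0130

Derivation:
Initial: x=10.0000 theta=0.0000
After 1 (propagate distance d=24): x=10.0000 theta=0.0000
After 2 (thin lens f=48): x=10.0000 theta=-5/24 (≈-0.2083)
After 3 (propagate distance d=18): x=6.2500 theta=-5/24 (≈-0.2083)
After 4 (thin lens f=-32): x=6.2500 theta=-5/384 (≈-0.0130)
Rounded to 4 decimal places: x = 6.2500, theta = -0.0130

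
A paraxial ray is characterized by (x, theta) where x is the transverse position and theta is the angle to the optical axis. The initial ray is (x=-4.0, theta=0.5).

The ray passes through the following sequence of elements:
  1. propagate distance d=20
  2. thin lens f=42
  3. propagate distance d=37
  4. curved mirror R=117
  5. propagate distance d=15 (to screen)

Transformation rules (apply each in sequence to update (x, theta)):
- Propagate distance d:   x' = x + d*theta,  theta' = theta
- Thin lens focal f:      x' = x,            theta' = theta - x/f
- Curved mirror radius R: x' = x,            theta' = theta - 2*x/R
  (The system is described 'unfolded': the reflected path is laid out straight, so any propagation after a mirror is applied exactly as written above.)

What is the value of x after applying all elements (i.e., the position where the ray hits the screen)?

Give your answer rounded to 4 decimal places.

Initial: x=-4.0000 theta=0.5000
After 1 (propagate distance d=20): x=6.0000 theta=0.5000
After 2 (thin lens f=42): x=6.0000 theta=5/14 (≈0.3571)
After 3 (propagate distance d=37): x=269/14 (≈19.2143) theta=5/14 (≈0.3571)
After 4 (curved mirror R=117): x=269/14 (≈19.2143) theta=47/1638 (≈0.0287)
After 5 (propagate distance d=15 (to screen)): x=5363/273 (≈19.6447) theta=47/1638 (≈0.0287)
Rounded to 4 decimal places: x = 19.6447

Answer: 19.6447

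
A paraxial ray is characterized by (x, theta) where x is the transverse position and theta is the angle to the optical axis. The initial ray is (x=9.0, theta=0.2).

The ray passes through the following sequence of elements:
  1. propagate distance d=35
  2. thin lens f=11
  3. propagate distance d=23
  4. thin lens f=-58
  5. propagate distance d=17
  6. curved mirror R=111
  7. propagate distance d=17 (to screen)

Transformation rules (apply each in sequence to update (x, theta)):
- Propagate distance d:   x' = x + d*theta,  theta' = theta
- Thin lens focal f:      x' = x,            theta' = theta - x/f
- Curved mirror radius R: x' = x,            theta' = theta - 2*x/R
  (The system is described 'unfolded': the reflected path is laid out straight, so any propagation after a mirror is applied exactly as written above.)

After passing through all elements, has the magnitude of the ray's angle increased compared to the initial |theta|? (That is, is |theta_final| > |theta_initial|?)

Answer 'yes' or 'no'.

Initial: x=9.0000 theta=0.2000
After 1 (propagate distance d=35): x=16.0000 theta=0.2000
After 2 (thin lens f=11): x=16.0000 theta=-69/55 (≈-1.2545)
After 3 (propagate distance d=23): x=-707/55 (≈-12.8545) theta=-69/55 (≈-1.2545)
After 4 (thin lens f=-58): x=-707/55 (≈-12.8545) theta=-4709/3190 (≈-1.4762)
After 5 (propagate distance d=17): x=-121059/3190 (≈-37.9495) theta=-4709/3190 (≈-1.4762)
After 6 (curved mirror R=111): x=-121059/3190 (≈-37.9495) theta=-93527/118030 (≈-0.7924)
After 7 (propagate distance d=17 (to screen)): x=-3034571/59015 (≈-51.4203) theta=-93527/118030 (≈-0.7924)
|theta_initial|=0.2000 |theta_final|=93527/118030 (≈0.7924) -> increased

Answer: yes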